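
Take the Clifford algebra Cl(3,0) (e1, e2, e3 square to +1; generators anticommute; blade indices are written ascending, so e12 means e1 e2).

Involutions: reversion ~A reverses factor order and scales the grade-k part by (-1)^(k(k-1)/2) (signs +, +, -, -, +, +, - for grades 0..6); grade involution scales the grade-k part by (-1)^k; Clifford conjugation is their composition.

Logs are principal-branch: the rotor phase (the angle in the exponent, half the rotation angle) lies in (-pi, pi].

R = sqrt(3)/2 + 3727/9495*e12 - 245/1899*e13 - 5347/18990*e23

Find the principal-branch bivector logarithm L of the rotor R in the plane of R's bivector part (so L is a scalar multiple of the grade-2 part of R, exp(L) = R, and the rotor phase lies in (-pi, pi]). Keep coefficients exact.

The scalar part of R is sqrt(3)/2, which pins the rotor phase on the principal branch; dividing the bivector part by the sine of that phase recovers the unit plane, and L is the phase times that plane.
Concretely: cos(phase) = sqrt(3)/2 gives phase = ±pi/6, and since phase/sin(phase) is even the sign is immaterial: L = (phase/sin(phase)) * <R>_2 = (pi/3) * <R>_2.
Answer: 3727*pi/28485*e12 - 245*pi/5697*e13 - 5347*pi/56970*e23


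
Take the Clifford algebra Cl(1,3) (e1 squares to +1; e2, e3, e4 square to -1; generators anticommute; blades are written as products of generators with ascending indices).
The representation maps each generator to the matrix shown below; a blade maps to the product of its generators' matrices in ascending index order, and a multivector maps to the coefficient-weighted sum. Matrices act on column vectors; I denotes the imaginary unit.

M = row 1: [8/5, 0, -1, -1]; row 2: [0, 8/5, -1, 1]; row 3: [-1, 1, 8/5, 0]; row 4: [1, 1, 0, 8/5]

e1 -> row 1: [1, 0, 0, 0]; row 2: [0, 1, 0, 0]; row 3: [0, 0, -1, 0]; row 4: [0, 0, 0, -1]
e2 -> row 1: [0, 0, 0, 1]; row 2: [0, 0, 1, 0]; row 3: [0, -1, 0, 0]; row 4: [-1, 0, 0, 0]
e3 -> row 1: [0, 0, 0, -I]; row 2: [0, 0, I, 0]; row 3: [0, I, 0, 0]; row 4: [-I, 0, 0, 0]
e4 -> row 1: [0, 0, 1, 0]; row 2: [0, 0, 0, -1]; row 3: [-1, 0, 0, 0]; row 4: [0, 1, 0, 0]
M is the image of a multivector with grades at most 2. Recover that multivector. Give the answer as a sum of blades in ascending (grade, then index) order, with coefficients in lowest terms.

Method: the blade images are trace-orthogonal — tr(rho(e_A) rho(e_B)^-1) = 4 if A = B and 0 otherwise — and rho(e_A)^-1 = (e_A)^2 * rho(e_A) with (e_A)^2 = +1 or -1, so the coefficient of e_A in the preimage is (e_A)^2 * tr(M rho(e_A))/4.
Nonzero projections over blades of grade <= 2: 1: (1)^2 = +1, tr(M 1) = 32/5, coefficient 8/5; e2: (e2)^2 = -1, tr(M rho(e2)) = 4, coefficient -1; e1 e4: (e1 e4)^2 = +1, tr(M rho(e1 e4)) = -4, coefficient -1. Every other blade of grade <= 2 projects to 0.
Answer: 8/5 - e2 - e1 e4


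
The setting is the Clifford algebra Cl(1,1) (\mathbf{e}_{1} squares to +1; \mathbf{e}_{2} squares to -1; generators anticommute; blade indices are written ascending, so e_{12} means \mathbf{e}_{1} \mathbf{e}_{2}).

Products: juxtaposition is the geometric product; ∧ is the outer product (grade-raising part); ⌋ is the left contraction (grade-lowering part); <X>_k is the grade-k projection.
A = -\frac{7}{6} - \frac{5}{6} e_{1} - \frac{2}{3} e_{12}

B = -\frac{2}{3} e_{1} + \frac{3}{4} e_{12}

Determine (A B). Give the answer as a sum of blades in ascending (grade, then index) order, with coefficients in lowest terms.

step 1: \frac{1}{18} + \frac{7}{9} e_{1} - \frac{77}{72} e_{2} - \frac{7}{8} e_{12}
Answer: \frac{1}{18} + \frac{7}{9} e_{1} - \frac{77}{72} e_{2} - \frac{7}{8} e_{12}


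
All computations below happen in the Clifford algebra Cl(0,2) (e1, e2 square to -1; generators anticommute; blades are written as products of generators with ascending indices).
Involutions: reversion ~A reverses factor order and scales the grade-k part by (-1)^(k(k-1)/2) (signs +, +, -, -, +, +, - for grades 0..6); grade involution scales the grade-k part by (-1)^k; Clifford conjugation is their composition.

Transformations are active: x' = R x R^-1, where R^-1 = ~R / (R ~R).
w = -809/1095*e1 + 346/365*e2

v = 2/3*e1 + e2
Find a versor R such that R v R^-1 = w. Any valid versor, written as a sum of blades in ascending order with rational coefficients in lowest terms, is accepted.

The midline construction: v and w both square to -13/9, so reflecting in their sum -79/1095*e1 + 711/365*e2 exchanges them.
Answer: -79/1095*e1 + 711/365*e2


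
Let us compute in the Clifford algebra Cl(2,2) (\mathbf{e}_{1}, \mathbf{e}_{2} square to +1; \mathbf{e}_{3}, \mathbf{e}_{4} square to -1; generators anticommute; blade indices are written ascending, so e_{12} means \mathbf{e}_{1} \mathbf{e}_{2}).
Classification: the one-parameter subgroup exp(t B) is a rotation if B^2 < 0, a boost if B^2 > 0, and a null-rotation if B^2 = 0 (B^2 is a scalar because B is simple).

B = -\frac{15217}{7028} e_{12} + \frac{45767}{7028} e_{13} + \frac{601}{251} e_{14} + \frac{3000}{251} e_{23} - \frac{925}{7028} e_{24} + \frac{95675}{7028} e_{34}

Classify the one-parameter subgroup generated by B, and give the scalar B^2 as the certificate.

B^2 term by term: the squares give (-\frac{15217}{7028})^2*(e_{12})^2 + (\frac{45767}{7028})^2*(e_{13})^2 + (\frac{601}{251})^2*(e_{14})^2 + (\frac{3000}{251})^2*(e_{23})^2 + (-\frac{925}{7028})^2*(e_{24})^2 + (\frac{95675}{7028})^2*(e_{34})^2 = \frac{231557089}{49392784}*(-1) + \frac{2094618289}{49392784}*(+1) + \frac{361201}{63001}*(+1) + \frac{9000000}{63001}*(+1) + \frac{855625}{49392784}*(+1) + \frac{9153705625}{49392784}*(-1) = 1 (each basis 2-blade squares to minus the product of its generators' squares); cross terms between blades sharing an index anticommute and cancel; the commuting (index-disjoint) pairs give grade-4 terms 2*c*c'*(blade product), which cancel blade by blade — e_{1234}: -\frac{1455886475}{24696392} + \frac{42334475}{24696392} + \frac{3606000}{63001} = 0 — confirming B is simple. So B^2 = 1.
Answer: boost, certificate B^2 = 1. Because 1 is invariant under every versor sandwich, the classification follows from its sign alone.


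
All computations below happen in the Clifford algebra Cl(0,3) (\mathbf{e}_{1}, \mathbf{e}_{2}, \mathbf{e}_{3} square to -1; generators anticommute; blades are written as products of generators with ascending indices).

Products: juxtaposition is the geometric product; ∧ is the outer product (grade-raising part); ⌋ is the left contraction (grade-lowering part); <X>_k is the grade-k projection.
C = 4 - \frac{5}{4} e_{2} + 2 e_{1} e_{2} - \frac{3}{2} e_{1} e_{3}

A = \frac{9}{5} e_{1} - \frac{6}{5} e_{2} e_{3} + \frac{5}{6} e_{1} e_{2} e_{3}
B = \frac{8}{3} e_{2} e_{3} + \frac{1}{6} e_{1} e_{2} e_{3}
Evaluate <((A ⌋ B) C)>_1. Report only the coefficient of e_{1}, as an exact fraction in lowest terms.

step 1: \frac{601}{180} + \frac{1}{5} e_{1} - \frac{3}{10} e_{2} e_{3}
step 2: \frac{601}{45} + \frac{4}{5} e_{1} - \frac{3293}{720} e_{2} + \frac{27}{40} e_{3} + \frac{269}{45} e_{1} e_{2} - \frac{673}{120} e_{1} e_{3} - \frac{6}{5} e_{2} e_{3}
step 3: \frac{4}{5} e_{1} - \frac{3293}{720} e_{2} + \frac{27}{40} e_{3}
Answer: \frac{4}{5}


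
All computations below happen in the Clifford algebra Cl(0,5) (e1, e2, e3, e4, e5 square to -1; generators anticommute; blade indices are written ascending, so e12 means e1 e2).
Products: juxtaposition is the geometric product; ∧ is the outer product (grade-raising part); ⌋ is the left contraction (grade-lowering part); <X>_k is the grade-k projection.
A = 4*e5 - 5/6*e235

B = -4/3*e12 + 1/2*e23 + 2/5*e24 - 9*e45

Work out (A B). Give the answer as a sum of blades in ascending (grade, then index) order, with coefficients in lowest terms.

step 1: -36*e4 + 5/12*e5 - 16/3*e125 + 10/9*e135 + 15/2*e234 + 2*e235 + 8/5*e245 - 1/3*e345
Answer: -36*e4 + 5/12*e5 - 16/3*e125 + 10/9*e135 + 15/2*e234 + 2*e235 + 8/5*e245 - 1/3*e345


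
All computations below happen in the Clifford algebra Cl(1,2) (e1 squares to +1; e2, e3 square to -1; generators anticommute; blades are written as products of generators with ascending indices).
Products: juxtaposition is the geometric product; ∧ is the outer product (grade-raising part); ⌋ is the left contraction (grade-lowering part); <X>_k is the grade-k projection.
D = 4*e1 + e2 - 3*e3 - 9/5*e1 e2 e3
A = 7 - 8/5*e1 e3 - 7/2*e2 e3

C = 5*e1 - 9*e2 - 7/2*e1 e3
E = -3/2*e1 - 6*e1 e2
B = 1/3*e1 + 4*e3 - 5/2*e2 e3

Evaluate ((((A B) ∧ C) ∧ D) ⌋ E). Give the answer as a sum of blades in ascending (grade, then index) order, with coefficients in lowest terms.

step 1: -35/4 + 131/15*e1 + 14*e2 + 428/15*e3 + 4*e1 e2 - 35/2*e2 e3 - 7/6*e1 e2 e3
step 2: -175/4*e1 + 315/4*e2 - 743/5*e1 e2 - 2689/24*e1 e3 + 1284/5*e2 e3 - 77/2*e1 e2 e3
step 3: -1435/4*e1 e2 + 525/4*e1 e3 - 945/4*e2 e3 + 38041/24*e1 e2 e3
step 4: 4305/2
Answer: 4305/2


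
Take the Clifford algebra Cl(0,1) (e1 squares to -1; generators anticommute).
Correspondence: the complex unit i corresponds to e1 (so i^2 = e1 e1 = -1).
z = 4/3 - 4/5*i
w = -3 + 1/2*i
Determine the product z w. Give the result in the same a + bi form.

In blades: z = 4/3 - 4/5*e1, w = -3 + 1/2*e1.
Distribute z over w term by term (generator squares from the signature, products reordered to ascending indices): (4/3)*w = -4 + 2/3*e1; (-4/5*e1)*w = 2/5 + 12/5*e1.
Sum: -18/5 + 46/15*e1; translating back through the correspondence:
Answer: -18/5 + 46/15*i


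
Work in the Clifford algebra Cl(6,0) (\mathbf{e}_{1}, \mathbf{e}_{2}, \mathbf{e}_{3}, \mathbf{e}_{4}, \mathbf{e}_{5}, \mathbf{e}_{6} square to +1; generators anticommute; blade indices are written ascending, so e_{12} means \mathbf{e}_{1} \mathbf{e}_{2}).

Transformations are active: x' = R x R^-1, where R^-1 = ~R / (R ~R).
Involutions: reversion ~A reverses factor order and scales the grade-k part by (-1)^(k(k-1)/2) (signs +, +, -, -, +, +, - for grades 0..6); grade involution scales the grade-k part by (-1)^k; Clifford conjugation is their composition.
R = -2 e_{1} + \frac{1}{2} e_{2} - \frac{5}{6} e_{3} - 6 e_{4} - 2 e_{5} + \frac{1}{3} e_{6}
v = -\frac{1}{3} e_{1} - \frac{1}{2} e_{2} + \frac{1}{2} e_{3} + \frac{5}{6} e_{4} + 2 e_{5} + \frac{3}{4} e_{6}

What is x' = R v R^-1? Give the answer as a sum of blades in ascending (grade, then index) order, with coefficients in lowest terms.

~R = -2 e_{1} + \frac{1}{2} e_{2} - \frac{5}{6} e_{3} - 6 e_{4} - 2 e_{5} + \frac{1}{3} e_{6}, and R ~R = \frac{811}{18}, so R^-1 = ~R / (\frac{811}{18}).
R v = -\frac{35}{4} + \frac{7}{6} e_{12} - \frac{23}{18} e_{13} - \frac{11}{3} e_{14} - \frac{14}{3} e_{15} - \frac{25}{18} e_{16} - \frac{1}{6} e_{23} - \frac{31}{12} e_{24} + \frac{13}{24} e_{26} + \frac{83}{36} e_{34} - \frac{2}{3} e_{35} - \frac{19}{24} e_{36} - \frac{31}{3} e_{45} - \frac{43}{9} e_{46} - \frac{13}{6} e_{56}
Answer: \frac{2701}{2433} e_{1} + \frac{248}{811} e_{2} - \frac{143}{811} e_{3} + \frac{7285}{4866} e_{4} - \frac{992}{811} e_{5} - \frac{2853}{3244} e_{6}


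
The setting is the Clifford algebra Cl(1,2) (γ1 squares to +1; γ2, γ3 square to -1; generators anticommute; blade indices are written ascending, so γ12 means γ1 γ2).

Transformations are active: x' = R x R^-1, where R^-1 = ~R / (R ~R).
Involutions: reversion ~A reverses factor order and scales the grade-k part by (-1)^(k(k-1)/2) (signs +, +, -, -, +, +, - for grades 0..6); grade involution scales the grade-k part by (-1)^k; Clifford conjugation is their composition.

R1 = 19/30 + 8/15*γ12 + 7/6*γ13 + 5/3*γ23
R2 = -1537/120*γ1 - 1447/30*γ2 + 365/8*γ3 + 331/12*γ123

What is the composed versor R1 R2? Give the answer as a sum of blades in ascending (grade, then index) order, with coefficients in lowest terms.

Distribute over the terms of R1 (each basis-blade product reordered to ascending indices, repeated generators contracted through their squares):
(19/30) R2 = -29203/3600*γ1 - 27493/900*γ2 + 1387/48*γ3 + 6289/360*γ123
(8/15*γ12) R2 = 5788/225*γ1 + 1537/225*γ2 + 662/45*γ3 + 73/3*γ123
(7/6*γ13) R2 = -2555/48*γ1 - 2317/72*γ2 + 10759/720*γ3 + 10129/180*γ123
(5/3*γ23) R2 = -1655/36*γ1 - 1825/24*γ2 - 1447/18*γ3 - 1537/72*γ123
Summing the partial products and collecting blades:
Answer: -7343/90*γ1 - 23749/180*γ2 - 3931/180*γ3 + 13811/180*γ123


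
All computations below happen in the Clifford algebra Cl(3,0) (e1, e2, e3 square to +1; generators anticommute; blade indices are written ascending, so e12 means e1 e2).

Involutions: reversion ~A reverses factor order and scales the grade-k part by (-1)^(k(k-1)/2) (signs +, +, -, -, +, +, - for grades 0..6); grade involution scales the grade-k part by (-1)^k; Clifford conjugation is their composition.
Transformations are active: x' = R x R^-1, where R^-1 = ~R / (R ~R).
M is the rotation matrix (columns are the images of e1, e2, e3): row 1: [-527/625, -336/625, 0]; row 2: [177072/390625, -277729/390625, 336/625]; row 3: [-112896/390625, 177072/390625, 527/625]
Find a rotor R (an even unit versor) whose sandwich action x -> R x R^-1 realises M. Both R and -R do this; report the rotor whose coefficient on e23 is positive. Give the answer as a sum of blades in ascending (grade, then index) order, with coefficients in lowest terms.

Method: write R = a + b12*e12 + b13*e13 + b23*e23 with a^2 + b12^2 + b13^2 + b23^2 = 1 (so R^-1 = ~R). Expanding the columns R e_j ~R gives tr M = 4a^2 - 1 and, from the antisymmetric part, M21 - M12 = -4a*b12, M13 - M31 = 4a*b13, M32 - M23 = -4a*b23.
Here tr M = -277729/390625, so a^2 = (1 + tr M)/4 = 28224/390625 and a = ±168/625. Taking a = 168/625: M21 - M12 = 387072/390625, M13 - M31 = 112896/390625, M32 - M23 = -32928/390625, giving b12 = -576/625, b13 = 168/625, b23 = 49/625, i.e. R = 168/625 - 576/625*e12 + 168/625*e13 + 49/625*e23.
Its e23 coefficient is already positive.
Answer: 168/625 - 576/625*e12 + 168/625*e13 + 49/625*e23. Uniqueness: Spin(3) -> SO(3) maps R and -R to the same rotation of trace -277729/390625; fixing the sign of the e23 coefficient removes the ambiguity.


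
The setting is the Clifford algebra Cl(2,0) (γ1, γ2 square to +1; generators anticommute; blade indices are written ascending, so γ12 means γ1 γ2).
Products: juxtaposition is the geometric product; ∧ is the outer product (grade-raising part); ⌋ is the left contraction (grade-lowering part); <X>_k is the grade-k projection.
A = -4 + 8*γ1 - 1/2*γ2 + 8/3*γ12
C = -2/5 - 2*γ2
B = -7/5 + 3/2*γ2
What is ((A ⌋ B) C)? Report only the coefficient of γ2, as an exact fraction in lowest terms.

step 1: 97/20 - 6*γ2
step 2: 503/50 - 73/10*γ2
Answer: -73/10


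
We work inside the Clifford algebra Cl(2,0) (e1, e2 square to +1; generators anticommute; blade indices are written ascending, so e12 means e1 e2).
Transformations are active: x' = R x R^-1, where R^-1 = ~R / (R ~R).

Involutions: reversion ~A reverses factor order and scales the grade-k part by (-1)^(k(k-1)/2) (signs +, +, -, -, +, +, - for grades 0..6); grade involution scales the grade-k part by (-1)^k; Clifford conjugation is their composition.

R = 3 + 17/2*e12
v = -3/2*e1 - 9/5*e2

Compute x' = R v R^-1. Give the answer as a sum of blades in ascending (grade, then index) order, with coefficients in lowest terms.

~R = 3 - 17/2*e12, and R ~R = 325/4, so R^-1 = ~R / (325/4).
R v = -99/5*e1 + 147/20*e2
Answer: 123/3250*e1 + 3807/1625*e2


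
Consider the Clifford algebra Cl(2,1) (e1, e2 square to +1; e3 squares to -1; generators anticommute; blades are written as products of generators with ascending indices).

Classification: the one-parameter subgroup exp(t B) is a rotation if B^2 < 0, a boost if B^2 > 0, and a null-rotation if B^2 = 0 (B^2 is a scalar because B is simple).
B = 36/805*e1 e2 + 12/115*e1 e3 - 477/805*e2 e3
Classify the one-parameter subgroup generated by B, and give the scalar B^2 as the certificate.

B^2 term by term: the squares give (36/805)^2*(e1 e2)^2 + (12/115)^2*(e1 e3)^2 + (-477/805)^2*(e2 e3)^2 = 1296/648025*(-1) + 144/13225*(+1) + 227529/648025*(+1) = 9/25 (each basis 2-blade squares to minus the product of its generators' squares); cross terms between blades sharing an index anticommute and cancel. So B^2 = 9/25.
Answer: boost, certificate B^2 = 9/25. Why this suffices: the scalar 9/25 survives any versor conjugation, so its sign alone determines the class however B is presented.


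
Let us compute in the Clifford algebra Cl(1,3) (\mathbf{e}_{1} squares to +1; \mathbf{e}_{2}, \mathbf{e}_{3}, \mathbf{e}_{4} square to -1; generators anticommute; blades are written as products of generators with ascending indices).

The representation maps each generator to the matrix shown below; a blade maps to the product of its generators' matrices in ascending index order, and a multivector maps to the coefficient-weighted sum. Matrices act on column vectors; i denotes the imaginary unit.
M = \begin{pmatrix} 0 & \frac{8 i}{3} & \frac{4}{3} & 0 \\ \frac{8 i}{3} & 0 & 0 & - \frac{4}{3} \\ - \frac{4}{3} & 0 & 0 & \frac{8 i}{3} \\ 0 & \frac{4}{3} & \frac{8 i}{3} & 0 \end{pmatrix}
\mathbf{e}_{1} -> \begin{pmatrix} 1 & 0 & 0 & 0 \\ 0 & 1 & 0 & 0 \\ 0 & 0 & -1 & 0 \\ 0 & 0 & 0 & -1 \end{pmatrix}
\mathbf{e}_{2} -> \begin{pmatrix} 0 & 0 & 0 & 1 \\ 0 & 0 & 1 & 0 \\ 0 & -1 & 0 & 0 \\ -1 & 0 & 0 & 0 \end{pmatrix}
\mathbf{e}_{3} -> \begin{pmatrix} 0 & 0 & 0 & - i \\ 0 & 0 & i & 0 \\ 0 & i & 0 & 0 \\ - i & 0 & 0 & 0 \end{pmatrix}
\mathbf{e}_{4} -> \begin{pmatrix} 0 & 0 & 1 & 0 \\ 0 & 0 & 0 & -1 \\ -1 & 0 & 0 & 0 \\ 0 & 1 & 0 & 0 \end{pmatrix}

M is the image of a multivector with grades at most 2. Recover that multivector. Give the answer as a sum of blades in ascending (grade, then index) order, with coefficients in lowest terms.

Method: the blade images are trace-orthogonal — tr(rho(e_A) rho(e_B)^-1) = 4 if A = B and 0 otherwise — and rho(e_A)^-1 = (e_A)^2 * rho(e_A) with (e_A)^2 = +1 or -1, so the coefficient of e_A in the preimage is (e_A)^2 * tr(M rho(e_A))/4.
Nonzero projections over blades of grade <= 2: e_{4}: (e_{4})^2 = -1, tr(M rho(e_{4})) = - \frac{16}{3}, coefficient \frac{4}{3}; e_{3} e_{4}: (e_{3} e_{4})^2 = -1, tr(M rho(e_{3} e_{4})) = \frac{32}{3}, coefficient -\frac{8}{3}. Every other blade of grade <= 2 projects to 0.
Answer: \frac{4}{3} e_{4} - \frac{8}{3} e_{3} e_{4}


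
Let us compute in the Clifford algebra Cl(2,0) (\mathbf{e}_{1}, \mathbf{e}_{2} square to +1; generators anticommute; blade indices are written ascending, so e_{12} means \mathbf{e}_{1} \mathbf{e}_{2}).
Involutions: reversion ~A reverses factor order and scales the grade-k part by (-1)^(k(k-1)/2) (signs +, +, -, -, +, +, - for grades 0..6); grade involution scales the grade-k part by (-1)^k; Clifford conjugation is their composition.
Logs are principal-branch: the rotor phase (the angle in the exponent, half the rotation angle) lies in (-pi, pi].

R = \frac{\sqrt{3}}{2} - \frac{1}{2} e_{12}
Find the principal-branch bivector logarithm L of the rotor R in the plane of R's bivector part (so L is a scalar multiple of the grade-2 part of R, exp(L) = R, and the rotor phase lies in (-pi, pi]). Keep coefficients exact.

The scalar part of R is \frac{\sqrt{3}}{2}, which pins the rotor phase on the principal branch; dividing the bivector part by the sine of that phase recovers the unit plane, and L is the phase times that plane.
Concretely: cos(phase) = \frac{\sqrt{3}}{2} gives phase = ±\frac{\pi}{6}, and since phase/sin(phase) is even the sign is immaterial: L = (phase/sin(phase)) * <R>_2 = (\frac{\pi}{3}) * <R>_2.
Answer: - \frac{\pi}{6} e_{12}


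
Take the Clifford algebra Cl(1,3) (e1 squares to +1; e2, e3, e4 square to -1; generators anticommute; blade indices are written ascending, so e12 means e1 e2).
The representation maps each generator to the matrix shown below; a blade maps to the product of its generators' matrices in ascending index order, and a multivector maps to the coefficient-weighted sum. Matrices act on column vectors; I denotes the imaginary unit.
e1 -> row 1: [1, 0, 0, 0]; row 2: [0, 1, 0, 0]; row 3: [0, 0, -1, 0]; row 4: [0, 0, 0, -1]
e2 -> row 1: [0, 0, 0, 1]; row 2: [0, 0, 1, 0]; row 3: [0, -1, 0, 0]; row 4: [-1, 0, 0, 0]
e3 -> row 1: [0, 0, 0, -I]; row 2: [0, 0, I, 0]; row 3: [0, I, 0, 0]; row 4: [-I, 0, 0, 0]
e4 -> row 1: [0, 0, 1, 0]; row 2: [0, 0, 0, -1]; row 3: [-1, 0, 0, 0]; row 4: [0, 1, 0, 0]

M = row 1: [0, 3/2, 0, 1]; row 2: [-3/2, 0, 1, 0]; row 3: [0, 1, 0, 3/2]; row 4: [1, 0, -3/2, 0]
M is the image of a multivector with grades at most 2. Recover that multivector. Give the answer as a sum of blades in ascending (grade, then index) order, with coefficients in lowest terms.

Method: the blade images are trace-orthogonal — tr(rho(e_A) rho(e_B)^-1) = 4 if A = B and 0 otherwise — and rho(e_A)^-1 = (e_A)^2 * rho(e_A) with (e_A)^2 = +1 or -1, so the coefficient of e_A in the preimage is (e_A)^2 * tr(M rho(e_A))/4.
Nonzero projections over blades of grade <= 2: e12: (e12)^2 = +1, tr(M rho(e12)) = 4, coefficient 1; e24: (e24)^2 = -1, tr(M rho(e24)) = -6, coefficient 3/2. Every other blade of grade <= 2 projects to 0.
Answer: e12 + 3/2*e24


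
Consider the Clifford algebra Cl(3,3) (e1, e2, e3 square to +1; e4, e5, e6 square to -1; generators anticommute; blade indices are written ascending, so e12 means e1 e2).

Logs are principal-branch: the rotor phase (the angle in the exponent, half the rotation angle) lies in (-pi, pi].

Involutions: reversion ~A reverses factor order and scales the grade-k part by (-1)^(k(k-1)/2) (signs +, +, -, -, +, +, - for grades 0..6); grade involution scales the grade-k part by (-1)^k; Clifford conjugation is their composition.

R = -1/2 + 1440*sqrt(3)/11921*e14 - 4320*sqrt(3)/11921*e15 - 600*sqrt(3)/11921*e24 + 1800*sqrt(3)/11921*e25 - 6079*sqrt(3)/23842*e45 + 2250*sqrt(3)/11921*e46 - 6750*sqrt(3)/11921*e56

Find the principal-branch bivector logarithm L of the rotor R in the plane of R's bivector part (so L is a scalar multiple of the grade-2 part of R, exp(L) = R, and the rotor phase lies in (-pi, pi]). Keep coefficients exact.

The scalar part of R is -1/2, so the principal-branch rotor phase is pinned; divide the bivector part by its sine to get the unit plane — L is the phase times that plane.
Concretely: cos(phase) = -1/2 gives phase = ±2*pi/3, and since phase/sin(phase) is even the sign is immaterial: L = (phase/sin(phase)) * <R>_2 = (4*sqrt(3)*pi/9) * <R>_2.
Answer: 1920*pi/11921*e14 - 5760*pi/11921*e15 - 800*pi/11921*e24 + 2400*pi/11921*e25 - 12158*pi/35763*e45 + 3000*pi/11921*e46 - 9000*pi/11921*e56


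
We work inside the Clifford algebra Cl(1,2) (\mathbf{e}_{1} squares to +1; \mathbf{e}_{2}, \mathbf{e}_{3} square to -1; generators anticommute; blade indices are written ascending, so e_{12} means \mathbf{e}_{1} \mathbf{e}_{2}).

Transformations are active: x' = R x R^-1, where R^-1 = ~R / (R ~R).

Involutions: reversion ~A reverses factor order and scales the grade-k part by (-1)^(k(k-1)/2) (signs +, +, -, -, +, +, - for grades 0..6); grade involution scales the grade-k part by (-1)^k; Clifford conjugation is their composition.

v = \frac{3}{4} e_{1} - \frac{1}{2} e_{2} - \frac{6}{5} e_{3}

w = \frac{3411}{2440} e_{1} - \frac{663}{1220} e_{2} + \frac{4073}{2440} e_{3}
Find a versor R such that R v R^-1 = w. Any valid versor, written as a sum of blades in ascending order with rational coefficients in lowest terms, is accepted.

Why this works: both vectors square to -\frac{451}{400}, so q(v) = q(w) and R = v + w = \frac{5241}{2440} e_{1} - \frac{1273}{1220} e_{2} + \frac{229}{488} e_{3} carries v to w — its own direction survives, the complement (v - w)/2 flips.
Answer: \frac{5241}{2440} e_{1} - \frac{1273}{1220} e_{2} + \frac{229}{488} e_{3}


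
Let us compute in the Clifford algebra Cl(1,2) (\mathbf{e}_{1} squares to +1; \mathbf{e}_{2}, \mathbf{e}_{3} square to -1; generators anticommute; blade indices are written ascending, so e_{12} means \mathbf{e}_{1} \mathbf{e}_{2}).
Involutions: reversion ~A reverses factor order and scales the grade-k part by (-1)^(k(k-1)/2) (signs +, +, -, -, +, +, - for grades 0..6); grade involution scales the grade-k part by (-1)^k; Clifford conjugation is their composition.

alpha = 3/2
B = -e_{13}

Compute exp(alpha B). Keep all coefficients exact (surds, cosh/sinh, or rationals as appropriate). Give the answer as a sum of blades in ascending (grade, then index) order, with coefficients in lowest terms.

B^2 = (-1)^2*(e_{13})^2 = 1*(+1) = 1 (a basis 2-blade squares to minus the product of its generators' squares).
B^2 = 1 — hyperbolic case — the even/odd split gives cosh and sinh: l = 1, alpha*l = \frac{3}{2}, so exp(alpha B) = cosh(\frac{3}{2}) + (sinh(\frac{3}{2})/1)*B = \cosh{\left(\frac{3}{2} \right)} + (\sinh{\left(\frac{3}{2} \right)})*B.
Answer: \cosh{\left(\frac{3}{2} \right)} - \sinh{\left(\frac{3}{2} \right)} e_{13}


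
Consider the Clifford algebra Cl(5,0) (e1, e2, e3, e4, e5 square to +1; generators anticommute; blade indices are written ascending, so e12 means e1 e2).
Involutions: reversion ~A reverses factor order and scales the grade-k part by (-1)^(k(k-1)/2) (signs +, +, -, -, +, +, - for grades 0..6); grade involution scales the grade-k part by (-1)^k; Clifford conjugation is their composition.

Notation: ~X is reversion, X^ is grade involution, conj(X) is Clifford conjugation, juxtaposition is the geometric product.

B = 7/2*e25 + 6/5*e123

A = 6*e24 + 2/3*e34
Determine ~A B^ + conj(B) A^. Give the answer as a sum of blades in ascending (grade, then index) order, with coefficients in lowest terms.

first term: 21*e45 - 4/5*e124 + 36/5*e134 - 7/3*e2345
second term: -21*e45 + 4/5*e124 - 36/5*e134 - 7/3*e2345
Answer: -14/3*e2345


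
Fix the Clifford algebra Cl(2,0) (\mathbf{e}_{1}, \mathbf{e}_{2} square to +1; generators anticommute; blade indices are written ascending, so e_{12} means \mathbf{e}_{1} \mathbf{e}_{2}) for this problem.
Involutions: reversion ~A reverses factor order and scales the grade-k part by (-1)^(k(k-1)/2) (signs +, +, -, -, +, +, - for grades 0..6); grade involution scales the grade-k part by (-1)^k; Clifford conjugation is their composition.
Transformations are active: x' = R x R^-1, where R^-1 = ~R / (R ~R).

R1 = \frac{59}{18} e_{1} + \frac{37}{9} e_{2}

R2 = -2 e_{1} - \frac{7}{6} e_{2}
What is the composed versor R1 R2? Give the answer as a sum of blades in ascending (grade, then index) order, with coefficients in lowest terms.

Distribute over the terms of R1 (each basis-blade product reordered to ascending indices, repeated generators contracted through their squares):
(\frac{59}{18} e_{1}) R2 = -\frac{59}{9} - \frac{413}{108} e_{12}
(\frac{37}{9} e_{2}) R2 = -\frac{259}{54} + \frac{74}{9} e_{12}
Summing the partial products and collecting blades:
Answer: -\frac{613}{54} + \frac{475}{108} e_{12}


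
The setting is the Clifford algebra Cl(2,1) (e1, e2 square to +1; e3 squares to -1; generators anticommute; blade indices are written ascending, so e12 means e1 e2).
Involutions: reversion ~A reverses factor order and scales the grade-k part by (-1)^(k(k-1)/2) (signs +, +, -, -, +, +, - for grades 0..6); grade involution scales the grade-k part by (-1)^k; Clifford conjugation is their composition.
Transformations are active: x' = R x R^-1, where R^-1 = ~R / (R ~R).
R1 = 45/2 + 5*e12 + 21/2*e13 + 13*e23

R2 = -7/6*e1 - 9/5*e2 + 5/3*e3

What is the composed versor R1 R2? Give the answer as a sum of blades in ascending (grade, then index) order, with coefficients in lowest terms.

Distribute over the terms of R2 (each basis-blade product reordered to ascending indices, repeated generators contracted through their squares):
R1 (-7/6*e1) = -105/4*e1 + 35/6*e2 + 49/4*e3 - 91/6*e123
R1 (-9/5*e2) = -9*e1 - 81/2*e2 + 117/5*e3 + 189/10*e123
R1 (5/3*e3) = -35/2*e1 - 65/3*e2 + 75/2*e3 + 25/3*e123
Summing the partial products and collecting blades:
Answer: -211/4*e1 - 169/3*e2 + 1463/20*e3 + 181/15*e123


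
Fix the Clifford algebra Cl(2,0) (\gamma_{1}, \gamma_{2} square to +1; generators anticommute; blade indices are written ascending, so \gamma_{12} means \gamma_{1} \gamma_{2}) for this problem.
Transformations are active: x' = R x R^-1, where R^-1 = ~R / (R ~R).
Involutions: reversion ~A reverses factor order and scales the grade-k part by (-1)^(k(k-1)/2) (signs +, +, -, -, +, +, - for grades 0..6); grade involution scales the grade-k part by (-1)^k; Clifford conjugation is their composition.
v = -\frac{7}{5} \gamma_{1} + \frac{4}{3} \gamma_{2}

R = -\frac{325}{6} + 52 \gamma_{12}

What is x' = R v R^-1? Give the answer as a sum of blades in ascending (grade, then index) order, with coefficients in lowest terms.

~R = -\frac{325}{6} - 52 \gamma_{12}, and R ~R = \frac{202969}{36}, so R^-1 = ~R / (\frac{202969}{36}).
R v = \frac{871}{6} \gamma_{1} + \frac{26}{45} \gamma_{2}
Answer: -\frac{8343}{6005} \gamma_{1} - \frac{4844}{3603} \gamma_{2}


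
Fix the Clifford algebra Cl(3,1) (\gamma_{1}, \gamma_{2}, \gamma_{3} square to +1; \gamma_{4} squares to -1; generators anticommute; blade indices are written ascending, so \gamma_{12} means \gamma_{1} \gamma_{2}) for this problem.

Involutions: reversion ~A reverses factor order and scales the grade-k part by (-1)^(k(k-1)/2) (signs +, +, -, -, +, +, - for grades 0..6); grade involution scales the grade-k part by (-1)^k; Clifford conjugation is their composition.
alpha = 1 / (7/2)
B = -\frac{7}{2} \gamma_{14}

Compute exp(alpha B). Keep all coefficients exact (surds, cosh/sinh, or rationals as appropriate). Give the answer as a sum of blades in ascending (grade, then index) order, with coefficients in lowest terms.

B^2 = (-\frac{7}{2})^2*(\gamma_{14})^2 = \frac{49}{4}*(+1) = \frac{49}{4} (a basis 2-blade squares to minus the product of its generators' squares).
B^2 = \frac{49}{4} — the positive square puts this in the hyperbolic regime; l = \frac{7}{2}, alpha*l = 1, so exp(alpha B) = cosh(1) + (sinh(1)/(\frac{7}{2}))*B = \cosh{\left(1 \right)} + (\frac{2 \sinh{\left(1 \right)}}{7})*B.
Answer: \cosh{\left(1 \right)} - \sinh{\left(1 \right)} \gamma_{14}


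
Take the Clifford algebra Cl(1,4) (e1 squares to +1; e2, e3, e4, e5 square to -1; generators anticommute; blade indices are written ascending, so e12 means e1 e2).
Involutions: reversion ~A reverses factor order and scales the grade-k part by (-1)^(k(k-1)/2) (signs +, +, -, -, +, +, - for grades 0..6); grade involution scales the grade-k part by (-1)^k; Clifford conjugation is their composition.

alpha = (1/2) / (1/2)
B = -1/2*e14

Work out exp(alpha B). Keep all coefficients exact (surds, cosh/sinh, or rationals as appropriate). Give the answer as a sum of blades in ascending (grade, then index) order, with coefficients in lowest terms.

B^2 = (-1/2)^2*(e14)^2 = 1/4*(+1) = 1/4 (a basis 2-blade squares to minus the product of its generators' squares).
B^2 = 1/4 — a positive square means the series sums to a boost: l = 1/2, alpha*l = 1/2, so exp(alpha B) = cosh(1/2) + (sinh(1/2)/(1/2))*B = cosh(1/2) + (2*sinh(1/2))*B.
Answer: cosh(1/2) - sinh(1/2)*e14


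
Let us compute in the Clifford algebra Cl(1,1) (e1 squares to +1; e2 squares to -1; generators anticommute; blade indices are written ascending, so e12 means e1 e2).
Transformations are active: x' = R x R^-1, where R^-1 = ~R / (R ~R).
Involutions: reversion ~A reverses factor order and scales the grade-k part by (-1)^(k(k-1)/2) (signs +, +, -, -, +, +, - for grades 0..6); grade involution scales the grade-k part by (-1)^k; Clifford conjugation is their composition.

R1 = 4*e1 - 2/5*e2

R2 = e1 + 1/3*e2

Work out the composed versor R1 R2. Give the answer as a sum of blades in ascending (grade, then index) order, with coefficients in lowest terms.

Distribute over the terms of R1 (each basis-blade product reordered to ascending indices, repeated generators contracted through their squares):
(4*e1) R2 = 4 + 4/3*e12
(-2/5*e2) R2 = 2/15 + 2/5*e12
Summing the partial products and collecting blades:
Answer: 62/15 + 26/15*e12


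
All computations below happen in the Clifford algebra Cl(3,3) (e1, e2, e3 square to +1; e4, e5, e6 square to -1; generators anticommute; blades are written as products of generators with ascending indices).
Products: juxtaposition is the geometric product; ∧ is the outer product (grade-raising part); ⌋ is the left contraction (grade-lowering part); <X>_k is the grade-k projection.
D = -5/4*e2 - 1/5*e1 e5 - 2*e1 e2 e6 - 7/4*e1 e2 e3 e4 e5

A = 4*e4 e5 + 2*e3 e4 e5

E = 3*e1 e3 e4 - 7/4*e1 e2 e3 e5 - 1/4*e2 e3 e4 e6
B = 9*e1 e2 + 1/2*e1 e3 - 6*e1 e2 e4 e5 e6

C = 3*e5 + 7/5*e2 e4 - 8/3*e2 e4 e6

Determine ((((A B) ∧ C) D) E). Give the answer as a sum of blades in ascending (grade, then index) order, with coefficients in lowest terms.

step 1: 24*e1 e2 e6 - e1 e4 e5 + 12*e1 e2 e3 e6 + 36*e1 e2 e4 e5 + 2*e1 e3 e4 e5 + 18*e1 e2 e3 e4 e5
step 2: -72*e1 e2 e5 e6 - 36*e1 e2 e3 e5 e6
step 3: 144*e5 - 72/5*e2 e6 + 72*e3 e5 - 63*e4 e6 + 90*e1 e5 e6 + 36/5*e2 e3 e6 - 126*e3 e4 e6 - 45*e1 e3 e5 e6
step 4: 63/2*e2 + 9/5*e4 - 126*e1 e2 + 378*e1 e6 - 63/4*e2 e3 + 315/4*e2 e6 + 18/5*e3 e4 - 252*e1 e2 e3 - 189*e1 e3 e6 + 216*e1 e4 e5 + 63/5*e1 e5 e6 - 315/2*e2 e3 e6 + 135*e4 e5 e6 + 45/4*e1 e2 e4 e5 - 108/5*e1 e2 e4 e6 - 432*e1 e3 e4 e5 - 126/5*e1 e3 e5 e6 - 18*e2 e4 e5 e6 + 270*e3 e4 e5 e6 + 45/2*e1 e2 e3 e4 e5 - 216/5*e1 e2 e3 e4 e6 - 441/2*e1 e2 e4 e5 e6 + 36*e2 e3 e4 e5 e6 - 441/4*e1 e2 e3 e4 e5 e6
Answer: 63/2*e2 + 9/5*e4 - 126*e1 e2 + 378*e1 e6 - 63/4*e2 e3 + 315/4*e2 e6 + 18/5*e3 e4 - 252*e1 e2 e3 - 189*e1 e3 e6 + 216*e1 e4 e5 + 63/5*e1 e5 e6 - 315/2*e2 e3 e6 + 135*e4 e5 e6 + 45/4*e1 e2 e4 e5 - 108/5*e1 e2 e4 e6 - 432*e1 e3 e4 e5 - 126/5*e1 e3 e5 e6 - 18*e2 e4 e5 e6 + 270*e3 e4 e5 e6 + 45/2*e1 e2 e3 e4 e5 - 216/5*e1 e2 e3 e4 e6 - 441/2*e1 e2 e4 e5 e6 + 36*e2 e3 e4 e5 e6 - 441/4*e1 e2 e3 e4 e5 e6


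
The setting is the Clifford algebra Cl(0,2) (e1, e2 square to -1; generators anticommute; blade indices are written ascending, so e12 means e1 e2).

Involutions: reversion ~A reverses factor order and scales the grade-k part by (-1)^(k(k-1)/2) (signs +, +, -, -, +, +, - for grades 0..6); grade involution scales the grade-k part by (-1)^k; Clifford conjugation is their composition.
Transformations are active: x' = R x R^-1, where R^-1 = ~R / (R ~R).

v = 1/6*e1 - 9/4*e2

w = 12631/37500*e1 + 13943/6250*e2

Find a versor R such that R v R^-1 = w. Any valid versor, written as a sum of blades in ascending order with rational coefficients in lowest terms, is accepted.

Since q(v) = q(w) = -733/144, the sum R = v + w = 18881/37500*e1 - 239/12500*e2 does the job whenever invertible.
Answer: 18881/37500*e1 - 239/12500*e2


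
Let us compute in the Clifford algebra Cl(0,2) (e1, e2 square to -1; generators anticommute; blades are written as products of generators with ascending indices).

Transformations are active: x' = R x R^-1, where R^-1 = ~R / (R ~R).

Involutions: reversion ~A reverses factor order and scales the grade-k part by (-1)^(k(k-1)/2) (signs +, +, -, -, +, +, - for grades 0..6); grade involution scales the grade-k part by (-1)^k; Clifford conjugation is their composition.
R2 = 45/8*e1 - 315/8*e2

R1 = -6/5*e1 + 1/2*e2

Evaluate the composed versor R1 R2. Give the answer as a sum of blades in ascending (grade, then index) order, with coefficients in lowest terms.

Distribute over the terms of R1 (each basis-blade product reordered to ascending indices, repeated generators contracted through their squares):
(-6/5*e1) R2 = 27/4 + 189/4*e1 e2
(1/2*e2) R2 = 315/16 - 45/16*e1 e2
Summing the partial products and collecting blades:
Answer: 423/16 + 711/16*e1 e2


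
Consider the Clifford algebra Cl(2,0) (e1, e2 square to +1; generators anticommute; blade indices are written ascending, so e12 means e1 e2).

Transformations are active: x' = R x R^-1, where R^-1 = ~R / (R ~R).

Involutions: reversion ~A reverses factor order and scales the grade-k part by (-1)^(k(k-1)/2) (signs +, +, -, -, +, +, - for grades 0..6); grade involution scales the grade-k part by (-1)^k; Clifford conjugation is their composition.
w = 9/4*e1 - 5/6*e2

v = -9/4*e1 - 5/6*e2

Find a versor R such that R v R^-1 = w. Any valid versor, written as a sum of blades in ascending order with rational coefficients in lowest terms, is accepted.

The midline construction: v and w both square to 829/144, so reflecting in their sum -5/3*e2 exchanges them.
Answer: -5/3*e2


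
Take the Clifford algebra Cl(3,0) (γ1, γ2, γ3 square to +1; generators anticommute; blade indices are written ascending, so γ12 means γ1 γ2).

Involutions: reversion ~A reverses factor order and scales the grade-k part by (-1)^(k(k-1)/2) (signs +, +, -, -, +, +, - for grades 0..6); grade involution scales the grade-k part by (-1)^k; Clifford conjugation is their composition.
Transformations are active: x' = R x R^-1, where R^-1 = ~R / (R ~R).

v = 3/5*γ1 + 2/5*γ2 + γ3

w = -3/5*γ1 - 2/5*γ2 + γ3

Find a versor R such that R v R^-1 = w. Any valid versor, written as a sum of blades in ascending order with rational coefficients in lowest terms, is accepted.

Why this works: both vectors square to 38/25, so q(v) = q(w) and R = v + w = 2*γ3 carries v to w — its own direction survives, the complement (v - w)/2 flips.
Answer: 2*γ3


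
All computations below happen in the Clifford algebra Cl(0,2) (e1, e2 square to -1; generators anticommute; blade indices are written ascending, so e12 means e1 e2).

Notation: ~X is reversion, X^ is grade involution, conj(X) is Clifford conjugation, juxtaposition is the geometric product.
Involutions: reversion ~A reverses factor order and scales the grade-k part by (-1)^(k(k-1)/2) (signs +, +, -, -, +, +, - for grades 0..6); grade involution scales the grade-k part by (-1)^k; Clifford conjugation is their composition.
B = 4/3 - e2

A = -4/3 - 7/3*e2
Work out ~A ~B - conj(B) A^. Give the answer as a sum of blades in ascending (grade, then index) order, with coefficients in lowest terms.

first term: -37/9 - 16/9*e2
second term: -37/9 + 16/9*e2
Answer: -32/9*e2


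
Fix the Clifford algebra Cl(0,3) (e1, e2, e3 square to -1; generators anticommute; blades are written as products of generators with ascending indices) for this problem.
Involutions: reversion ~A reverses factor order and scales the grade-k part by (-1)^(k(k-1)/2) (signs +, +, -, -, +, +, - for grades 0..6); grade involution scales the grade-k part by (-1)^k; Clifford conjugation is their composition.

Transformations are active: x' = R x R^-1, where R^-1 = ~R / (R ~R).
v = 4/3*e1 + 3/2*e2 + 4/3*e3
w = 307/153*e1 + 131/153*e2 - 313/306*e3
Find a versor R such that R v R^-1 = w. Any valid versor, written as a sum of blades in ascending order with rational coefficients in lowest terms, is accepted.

Here q(v) = q(w) = -209/36; the classical choice R = v + w = 511/153*e1 + 721/306*e2 + 95/306*e3 then realises v -> w under the sandwich.
Answer: 511/153*e1 + 721/306*e2 + 95/306*e3


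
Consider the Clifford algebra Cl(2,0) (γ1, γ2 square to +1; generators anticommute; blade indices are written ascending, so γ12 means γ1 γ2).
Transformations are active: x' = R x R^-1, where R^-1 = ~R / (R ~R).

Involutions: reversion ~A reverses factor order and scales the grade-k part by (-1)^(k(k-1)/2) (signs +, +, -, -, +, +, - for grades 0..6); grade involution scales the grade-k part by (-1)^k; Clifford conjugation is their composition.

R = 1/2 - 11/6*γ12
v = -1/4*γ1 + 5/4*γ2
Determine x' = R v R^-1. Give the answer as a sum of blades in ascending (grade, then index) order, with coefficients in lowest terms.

~R = 1/2 + 11/6*γ12, and R ~R = 65/18, so R^-1 = ~R / (65/18).
R v = -29/12*γ1 + 1/6*γ2
Answer: -109/260*γ1 - 313/260*γ2


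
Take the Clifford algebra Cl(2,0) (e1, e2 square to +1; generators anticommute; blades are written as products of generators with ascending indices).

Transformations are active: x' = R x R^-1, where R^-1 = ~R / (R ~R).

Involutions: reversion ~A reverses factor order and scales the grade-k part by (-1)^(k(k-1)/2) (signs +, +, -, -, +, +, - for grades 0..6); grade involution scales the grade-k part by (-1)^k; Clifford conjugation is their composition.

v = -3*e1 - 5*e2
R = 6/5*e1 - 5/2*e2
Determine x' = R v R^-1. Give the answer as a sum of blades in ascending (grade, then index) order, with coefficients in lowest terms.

~R = 6/5*e1 - 5/2*e2, and R ~R = 769/100, so R^-1 = ~R / (769/100).
R v = 89/10 - 27/2*e1 e2
Answer: 4443/769*e1 - 605/769*e2


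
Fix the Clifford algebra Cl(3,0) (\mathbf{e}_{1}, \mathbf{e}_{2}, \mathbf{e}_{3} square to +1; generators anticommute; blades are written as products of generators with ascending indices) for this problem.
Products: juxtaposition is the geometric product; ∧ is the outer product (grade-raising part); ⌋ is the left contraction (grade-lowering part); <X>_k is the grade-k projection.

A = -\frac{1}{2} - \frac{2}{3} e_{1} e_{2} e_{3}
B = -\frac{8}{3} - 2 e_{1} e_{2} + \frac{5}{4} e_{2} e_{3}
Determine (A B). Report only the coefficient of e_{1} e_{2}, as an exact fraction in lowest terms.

step 1: \frac{4}{3} + \frac{5}{6} e_{1} - \frac{4}{3} e_{3} + e_{1} e_{2} - \frac{5}{8} e_{2} e_{3} + \frac{16}{9} e_{1} e_{2} e_{3}
Answer: 1
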